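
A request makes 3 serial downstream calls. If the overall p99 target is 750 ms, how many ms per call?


Formula: per_stage = total_budget / stages
per_stage = 750 / 3
per_stage = 250.0 ms

250.0 ms


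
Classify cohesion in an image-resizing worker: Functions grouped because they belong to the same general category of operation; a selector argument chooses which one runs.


Reasoning: Grouped by category of activity, not by data or sequence
Type: Logical cohesion

Logical cohesion


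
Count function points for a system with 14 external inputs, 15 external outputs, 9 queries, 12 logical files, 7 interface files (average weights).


UFP = EI*4 + EO*5 + EQ*4 + ILF*10 + EIF*7
UFP = 14*4 + 15*5 + 9*4 + 12*10 + 7*7
UFP = 56 + 75 + 36 + 120 + 49
UFP = 336

336


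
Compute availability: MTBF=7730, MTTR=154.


Availability = MTBF / (MTBF + MTTR)
Availability = 7730 / (7730 + 154)
Availability = 7730 / 7884
Availability = 98.0467%

98.0467%


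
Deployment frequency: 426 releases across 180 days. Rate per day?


Formula: deployments per day = releases / days
= 426 / 180
= 2.367 deploys/day
(equivalently, 16.57 deploys/week)

2.367 deploys/day


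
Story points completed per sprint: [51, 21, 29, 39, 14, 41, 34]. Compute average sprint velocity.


Formula: Avg velocity = Total points / Number of sprints
Points: [51, 21, 29, 39, 14, 41, 34]
Sum = 51 + 21 + 29 + 39 + 14 + 41 + 34 = 229
Avg velocity = 229 / 7 = 32.71 points/sprint

32.71 points/sprint


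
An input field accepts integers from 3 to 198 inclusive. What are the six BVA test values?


Range: [3, 198]
Boundaries: just below min, min, min+1, max-1, max, just above max
Values: [2, 3, 4, 197, 198, 199]

[2, 3, 4, 197, 198, 199]


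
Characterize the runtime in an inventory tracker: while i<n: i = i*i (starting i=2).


Reasoning: squaring drives double-exponential growth; iterations ~ log log n
Complexity: O(log log n)

O(log log n)


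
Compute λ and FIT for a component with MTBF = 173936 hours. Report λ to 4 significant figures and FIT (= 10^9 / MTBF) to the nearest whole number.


Formula: λ = 1 / MTBF; FIT = λ × 1e9 = 1e9 / MTBF
λ = 1 / 173936 ≈ 5.749e-06 failures/hour
FIT = 1e9 / 173936 ≈ 5749 failures per 1e9 hours (nearest whole number)

λ = 5.749e-06 /h, FIT = 5749


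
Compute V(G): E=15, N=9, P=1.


Formula: V(G) = E - N + 2P
V(G) = 15 - 9 + 2*1
V(G) = 6 + 2
V(G) = 8

8


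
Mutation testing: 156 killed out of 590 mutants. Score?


Mutation score = killed / total * 100
Mutation score = 156 / 590 * 100
Mutation score = 26.44%

26.44%


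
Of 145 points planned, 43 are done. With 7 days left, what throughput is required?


Formula: Required rate = Remaining points / Days left
Remaining = 145 - 43 = 102 points
Required rate = 102 / 7 = 14.57 points/day

14.57 points/day


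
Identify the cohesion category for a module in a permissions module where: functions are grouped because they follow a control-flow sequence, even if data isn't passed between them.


Reasoning: Grouped by order of execution within a routine, not by data flow
Type: Procedural cohesion

Procedural cohesion


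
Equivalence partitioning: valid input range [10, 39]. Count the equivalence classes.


Valid range: [10, 39]
Class 1: x < 10 — invalid
Class 2: 10 ≤ x ≤ 39 — valid
Class 3: x > 39 — invalid
Total equivalence classes: 3

3 equivalence classes


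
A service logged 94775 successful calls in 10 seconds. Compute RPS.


Formula: throughput = requests / seconds
throughput = 94775 / 10
throughput = 9477.5 requests/second

9477.5 requests/second


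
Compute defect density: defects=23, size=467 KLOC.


Defect density = defects / KLOC
Defect density = 23 / 467
Defect density = 0.049 defects/KLOC

0.049 defects/KLOC


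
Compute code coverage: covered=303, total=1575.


Coverage = covered / total * 100
Coverage = 303 / 1575 * 100
Coverage = 19.24%

19.24%


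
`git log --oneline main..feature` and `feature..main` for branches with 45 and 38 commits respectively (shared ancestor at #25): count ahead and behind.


Common ancestor: commit #25
feature commits after divergence: 45 - 25 = 20
main commits after divergence: 38 - 25 = 13
feature is 20 commits ahead of main
main is 13 commits ahead of feature

feature ahead: 20, main ahead: 13


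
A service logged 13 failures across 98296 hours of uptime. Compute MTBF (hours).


Formula: MTBF = Total operating time / Number of failures
MTBF = 98296 / 13
MTBF = 7561.23 hours

7561.23 hours


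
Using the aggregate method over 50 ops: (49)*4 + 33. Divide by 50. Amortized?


Formula: Amortized cost = Total cost / Operations
Total cost = (49 * 4) + (1 * 33)
Total cost = 196 + 33 = 229
Amortized = 229 / 50 = 4.58

4.58


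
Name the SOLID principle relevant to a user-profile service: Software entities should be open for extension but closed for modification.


This describes the Open/Closed Principle (OCP)

Open/Closed Principle (OCP)


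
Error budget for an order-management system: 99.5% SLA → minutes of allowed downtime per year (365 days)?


Formula: allowed downtime = period * (100 - SLA) / 100
Period (year (365 days)) = 525600 minutes
Unavailability fraction = (100 - 99.5) / 100
Allowed downtime = 525600 * (100 - 99.5) / 100
Allowed downtime = 2628.0 minutes

2628.0 minutes


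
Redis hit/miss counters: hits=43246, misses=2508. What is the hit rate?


Formula: hit rate = hits / (hits + misses) * 100
hit rate = 43246 / (43246 + 2508) * 100
hit rate = 43246 / 45754 * 100
hit rate = 94.52%

94.52%


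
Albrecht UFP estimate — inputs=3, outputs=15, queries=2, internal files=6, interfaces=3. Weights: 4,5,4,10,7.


UFP = EI*4 + EO*5 + EQ*4 + ILF*10 + EIF*7
UFP = 3*4 + 15*5 + 2*4 + 6*10 + 3*7
UFP = 12 + 75 + 8 + 60 + 21
UFP = 176

176


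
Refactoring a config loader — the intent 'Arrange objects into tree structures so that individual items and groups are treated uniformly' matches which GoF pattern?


This matches the Composite pattern

Composite


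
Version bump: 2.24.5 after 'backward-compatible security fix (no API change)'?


Current: 2.24.5
Change category: 'backward-compatible security fix (no API change)' → patch bump
SemVer rule: patch bump → increment PATCH (MAJOR and MINOR unchanged)
New: 2.24.6

2.24.6


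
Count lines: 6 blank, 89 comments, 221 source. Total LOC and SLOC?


Total LOC = blank + comment + code
Total LOC = 6 + 89 + 221 = 316
SLOC (source only) = code = 221

Total LOC: 316, SLOC: 221


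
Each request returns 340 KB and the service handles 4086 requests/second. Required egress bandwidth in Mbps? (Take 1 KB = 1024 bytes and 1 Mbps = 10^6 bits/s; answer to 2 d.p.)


Formula: Mbps = payload_bytes * RPS * 8 / 1e6
Payload per request = 340 KB = 340 * 1024 = 348160 bytes
Total bytes/sec = 348160 * 4086 = 1422581760
Total bits/sec = 1422581760 * 8 = 11380654080
Mbps = 11380654080 / 1e6 = 11380.65

11380.65 Mbps


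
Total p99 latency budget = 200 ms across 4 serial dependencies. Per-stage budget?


Formula: per_stage = total_budget / stages
per_stage = 200 / 4
per_stage = 50.0 ms

50.0 ms


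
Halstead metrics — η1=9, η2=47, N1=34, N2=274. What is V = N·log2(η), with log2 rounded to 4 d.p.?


Formula: V = N * log2(η), where N = N1 + N2 and η = η1 + η2
η = 9 + 47 = 56
N = 34 + 274 = 308
log2(56) ≈ 5.8074
V = 308 * 5.8074 = 1788.68

1788.68


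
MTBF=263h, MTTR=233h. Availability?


Availability = MTBF / (MTBF + MTTR)
Availability = 263 / (263 + 233)
Availability = 263 / 496
Availability = 53.0242%

53.0242%


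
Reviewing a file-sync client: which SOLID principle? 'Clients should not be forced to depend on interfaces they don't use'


This describes the Interface Segregation Principle (ISP)

Interface Segregation Principle (ISP)


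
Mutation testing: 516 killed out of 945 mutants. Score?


Mutation score = killed / total * 100
Mutation score = 516 / 945 * 100
Mutation score = 54.6%

54.6%


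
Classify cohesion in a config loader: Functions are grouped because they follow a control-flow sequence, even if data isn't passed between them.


Reasoning: Grouped by order of execution within a routine, not by data flow
Type: Procedural cohesion

Procedural cohesion


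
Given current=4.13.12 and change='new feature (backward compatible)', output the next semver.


Current: 4.13.12
Change category: 'new feature (backward compatible)' → minor bump
SemVer rule: minor bump → increment MINOR, reset PATCH to 0 (MAJOR unchanged)
New: 4.14.0

4.14.0


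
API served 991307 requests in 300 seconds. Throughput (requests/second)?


Formula: throughput = requests / seconds
throughput = 991307 / 300
throughput = 3304.36 requests/second

3304.36 requests/second


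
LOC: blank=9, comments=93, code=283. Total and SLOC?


Total LOC = blank + comment + code
Total LOC = 9 + 93 + 283 = 385
SLOC (source only) = code = 283

Total LOC: 385, SLOC: 283


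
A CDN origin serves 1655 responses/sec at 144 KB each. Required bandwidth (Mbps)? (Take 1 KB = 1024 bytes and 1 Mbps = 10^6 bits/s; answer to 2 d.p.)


Formula: Mbps = payload_bytes * RPS * 8 / 1e6
Payload per request = 144 KB = 144 * 1024 = 147456 bytes
Total bytes/sec = 147456 * 1655 = 244039680
Total bits/sec = 244039680 * 8 = 1952317440
Mbps = 1952317440 / 1e6 = 1952.32

1952.32 Mbps


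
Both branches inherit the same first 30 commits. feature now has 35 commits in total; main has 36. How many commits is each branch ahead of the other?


Common ancestor: commit #30
feature commits after divergence: 35 - 30 = 5
main commits after divergence: 36 - 30 = 6
feature is 5 commits ahead of main
main is 6 commits ahead of feature

feature ahead: 5, main ahead: 6


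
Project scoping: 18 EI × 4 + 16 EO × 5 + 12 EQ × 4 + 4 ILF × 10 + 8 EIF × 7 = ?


UFP = EI*4 + EO*5 + EQ*4 + ILF*10 + EIF*7
UFP = 18*4 + 16*5 + 12*4 + 4*10 + 8*7
UFP = 72 + 80 + 48 + 40 + 56
UFP = 296

296


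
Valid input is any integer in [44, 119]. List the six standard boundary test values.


Range: [44, 119]
Boundaries: just below min, min, min+1, max-1, max, just above max
Values: [43, 44, 45, 118, 119, 120]

[43, 44, 45, 118, 119, 120]


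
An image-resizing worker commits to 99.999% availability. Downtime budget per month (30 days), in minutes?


Formula: allowed downtime = period * (100 - SLA) / 100
Period (month (30 days)) = 43200 minutes
Unavailability fraction = (100 - 99.999) / 100
Allowed downtime = 43200 * (100 - 99.999) / 100
Allowed downtime = 0.432 minutes

0.432 minutes


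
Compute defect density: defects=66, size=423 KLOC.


Defect density = defects / KLOC
Defect density = 66 / 423
Defect density = 0.156 defects/KLOC

0.156 defects/KLOC


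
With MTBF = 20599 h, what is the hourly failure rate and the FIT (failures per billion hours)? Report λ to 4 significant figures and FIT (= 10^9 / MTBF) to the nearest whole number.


Formula: λ = 1 / MTBF; FIT = λ × 1e9 = 1e9 / MTBF
λ = 1 / 20599 ≈ 4.855e-05 failures/hour
FIT = 1e9 / 20599 ≈ 48546 failures per 1e9 hours (nearest whole number)

λ = 4.855e-05 /h, FIT = 48546


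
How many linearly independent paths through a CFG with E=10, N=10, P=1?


Formula: V(G) = E - N + 2P
V(G) = 10 - 10 + 2*1
V(G) = 0 + 2
V(G) = 2

2


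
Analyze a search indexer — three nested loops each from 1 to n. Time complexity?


Reasoning: three levels of nesting over n
Complexity: O(n^3)

O(n^3)


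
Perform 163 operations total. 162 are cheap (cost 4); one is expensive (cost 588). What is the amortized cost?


Formula: Amortized cost = Total cost / Operations
Total cost = (162 * 4) + (1 * 588)
Total cost = 648 + 588 = 1236
Amortized = 1236 / 163 = 7.5828

7.5828


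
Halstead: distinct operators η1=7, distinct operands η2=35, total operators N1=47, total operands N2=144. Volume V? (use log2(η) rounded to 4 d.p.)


Formula: V = N * log2(η), where N = N1 + N2 and η = η1 + η2
η = 7 + 35 = 42
N = 47 + 144 = 191
log2(42) ≈ 5.3923
V = 191 * 5.3923 = 1029.93

1029.93


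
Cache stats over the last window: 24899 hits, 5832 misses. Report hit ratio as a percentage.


Formula: hit rate = hits / (hits + misses) * 100
hit rate = 24899 / (24899 + 5832) * 100
hit rate = 24899 / 30731 * 100
hit rate = 81.02%

81.02%


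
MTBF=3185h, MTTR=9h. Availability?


Availability = MTBF / (MTBF + MTTR)
Availability = 3185 / (3185 + 9)
Availability = 3185 / 3194
Availability = 99.7182%

99.7182%


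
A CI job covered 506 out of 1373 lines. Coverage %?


Coverage = covered / total * 100
Coverage = 506 / 1373 * 100
Coverage = 36.85%

36.85%


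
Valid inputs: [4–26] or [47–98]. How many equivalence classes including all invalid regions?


Valid ranges: [4,26] and [47,98]
Class 1: x < 4 — invalid
Class 2: 4 ≤ x ≤ 26 — valid
Class 3: 26 < x < 47 — invalid (gap between ranges)
Class 4: 47 ≤ x ≤ 98 — valid
Class 5: x > 98 — invalid
Total equivalence classes: 5

5 equivalence classes


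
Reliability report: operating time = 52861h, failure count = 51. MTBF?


Formula: MTBF = Total operating time / Number of failures
MTBF = 52861 / 51
MTBF = 1036.49 hours

1036.49 hours


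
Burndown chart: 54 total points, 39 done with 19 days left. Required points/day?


Formula: Required rate = Remaining points / Days left
Remaining = 54 - 39 = 15 points
Required rate = 15 / 19 = 0.79 points/day

0.79 points/day


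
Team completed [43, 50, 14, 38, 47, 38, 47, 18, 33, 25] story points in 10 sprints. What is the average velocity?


Formula: Avg velocity = Total points / Number of sprints
Points: [43, 50, 14, 38, 47, 38, 47, 18, 33, 25]
Sum = 43 + 50 + 14 + 38 + 47 + 38 + 47 + 18 + 33 + 25 = 353
Avg velocity = 353 / 10 = 35.3 points/sprint

35.3 points/sprint


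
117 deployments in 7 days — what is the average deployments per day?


Formula: deployments per day = releases / days
= 117 / 7
= 16.714 deploys/day
(equivalently, 117.0 deploys/week)

16.714 deploys/day


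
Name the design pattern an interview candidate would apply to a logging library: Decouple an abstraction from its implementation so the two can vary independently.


This matches the Bridge pattern

Bridge


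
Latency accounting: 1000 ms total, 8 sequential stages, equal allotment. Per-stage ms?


Formula: per_stage = total_budget / stages
per_stage = 1000 / 8
per_stage = 125.0 ms

125.0 ms


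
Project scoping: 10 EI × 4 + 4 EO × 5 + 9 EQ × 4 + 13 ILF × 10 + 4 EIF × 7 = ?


UFP = EI*4 + EO*5 + EQ*4 + ILF*10 + EIF*7
UFP = 10*4 + 4*5 + 9*4 + 13*10 + 4*7
UFP = 40 + 20 + 36 + 130 + 28
UFP = 254

254


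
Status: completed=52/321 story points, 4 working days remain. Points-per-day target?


Formula: Required rate = Remaining points / Days left
Remaining = 321 - 52 = 269 points
Required rate = 269 / 4 = 67.25 points/day

67.25 points/day


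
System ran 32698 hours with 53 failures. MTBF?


Formula: MTBF = Total operating time / Number of failures
MTBF = 32698 / 53
MTBF = 616.94 hours

616.94 hours


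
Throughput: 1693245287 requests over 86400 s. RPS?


Formula: throughput = requests / seconds
throughput = 1693245287 / 86400
throughput = 19597.75 requests/second

19597.75 requests/second


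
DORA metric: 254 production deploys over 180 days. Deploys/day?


Formula: deployments per day = releases / days
= 254 / 180
= 1.411 deploys/day
(equivalently, 9.88 deploys/week)

1.411 deploys/day


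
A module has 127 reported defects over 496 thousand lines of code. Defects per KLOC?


Defect density = defects / KLOC
Defect density = 127 / 496
Defect density = 0.256 defects/KLOC

0.256 defects/KLOC


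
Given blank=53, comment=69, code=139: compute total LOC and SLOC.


Total LOC = blank + comment + code
Total LOC = 53 + 69 + 139 = 261
SLOC (source only) = code = 139

Total LOC: 261, SLOC: 139


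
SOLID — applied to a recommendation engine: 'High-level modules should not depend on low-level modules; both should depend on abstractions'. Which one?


This describes the Dependency Inversion Principle (DIP)

Dependency Inversion Principle (DIP)


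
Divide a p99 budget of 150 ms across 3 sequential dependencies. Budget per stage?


Formula: per_stage = total_budget / stages
per_stage = 150 / 3
per_stage = 50.0 ms

50.0 ms


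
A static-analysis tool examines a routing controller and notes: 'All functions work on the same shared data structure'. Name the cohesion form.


Reasoning: Functions share data
Type: Communicational cohesion

Communicational cohesion


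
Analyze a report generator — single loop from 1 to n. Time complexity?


Reasoning: one pass through n items
Complexity: O(n)

O(n)


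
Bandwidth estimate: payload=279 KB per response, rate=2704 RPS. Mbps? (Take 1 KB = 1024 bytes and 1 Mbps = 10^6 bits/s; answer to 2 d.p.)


Formula: Mbps = payload_bytes * RPS * 8 / 1e6
Payload per request = 279 KB = 279 * 1024 = 285696 bytes
Total bytes/sec = 285696 * 2704 = 772521984
Total bits/sec = 772521984 * 8 = 6180175872
Mbps = 6180175872 / 1e6 = 6180.18

6180.18 Mbps


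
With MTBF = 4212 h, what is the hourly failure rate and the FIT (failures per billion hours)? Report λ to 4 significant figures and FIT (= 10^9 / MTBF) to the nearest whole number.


Formula: λ = 1 / MTBF; FIT = λ × 1e9 = 1e9 / MTBF
λ = 1 / 4212 ≈ 2.374e-04 failures/hour
FIT = 1e9 / 4212 ≈ 237417 failures per 1e9 hours (nearest whole number)

λ = 2.374e-04 /h, FIT = 237417


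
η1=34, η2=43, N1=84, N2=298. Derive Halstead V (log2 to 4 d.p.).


Formula: V = N * log2(η), where N = N1 + N2 and η = η1 + η2
η = 34 + 43 = 77
N = 84 + 298 = 382
log2(77) ≈ 6.2668
V = 382 * 6.2668 = 2393.92

2393.92


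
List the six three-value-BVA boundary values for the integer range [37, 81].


Range: [37, 81]
Boundaries: just below min, min, min+1, max-1, max, just above max
Values: [36, 37, 38, 80, 81, 82]

[36, 37, 38, 80, 81, 82]


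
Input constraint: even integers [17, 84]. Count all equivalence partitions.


Constraint: even integers in [17, 84]
Class 1: x < 17 — out-of-range invalid
Class 2: x in [17,84] but odd — wrong type invalid
Class 3: x in [17,84] and even — valid
Class 4: x > 84 — out-of-range invalid
Total equivalence classes: 4

4 equivalence classes


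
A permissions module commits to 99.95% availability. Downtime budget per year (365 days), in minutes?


Formula: allowed downtime = period * (100 - SLA) / 100
Period (year (365 days)) = 525600 minutes
Unavailability fraction = (100 - 99.95) / 100
Allowed downtime = 525600 * (100 - 99.95) / 100
Allowed downtime = 262.8 minutes

262.8 minutes


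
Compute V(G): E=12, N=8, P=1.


Formula: V(G) = E - N + 2P
V(G) = 12 - 8 + 2*1
V(G) = 4 + 2
V(G) = 6

6


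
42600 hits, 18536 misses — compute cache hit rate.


Formula: hit rate = hits / (hits + misses) * 100
hit rate = 42600 / (42600 + 18536) * 100
hit rate = 42600 / 61136 * 100
hit rate = 69.68%

69.68%


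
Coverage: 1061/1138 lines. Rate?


Coverage = covered / total * 100
Coverage = 1061 / 1138 * 100
Coverage = 93.23%

93.23%


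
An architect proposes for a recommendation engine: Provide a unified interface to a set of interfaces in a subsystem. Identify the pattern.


This matches the Facade pattern

Facade


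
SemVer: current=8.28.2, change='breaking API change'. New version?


Current: 8.28.2
Change category: 'breaking API change' → major bump
SemVer rule: major bump → increment MAJOR, reset MINOR and PATCH to 0
New: 9.0.0

9.0.0


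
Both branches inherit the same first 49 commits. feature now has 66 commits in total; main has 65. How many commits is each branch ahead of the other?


Common ancestor: commit #49
feature commits after divergence: 66 - 49 = 17
main commits after divergence: 65 - 49 = 16
feature is 17 commits ahead of main
main is 16 commits ahead of feature

feature ahead: 17, main ahead: 16


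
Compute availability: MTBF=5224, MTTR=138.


Availability = MTBF / (MTBF + MTTR)
Availability = 5224 / (5224 + 138)
Availability = 5224 / 5362
Availability = 97.4263%

97.4263%


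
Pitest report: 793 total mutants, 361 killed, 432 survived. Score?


Mutation score = killed / total * 100
Mutation score = 361 / 793 * 100
Mutation score = 45.52%

45.52%


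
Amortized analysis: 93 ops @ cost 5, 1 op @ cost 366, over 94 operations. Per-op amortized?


Formula: Amortized cost = Total cost / Operations
Total cost = (93 * 5) + (1 * 366)
Total cost = 465 + 366 = 831
Amortized = 831 / 94 = 8.8404

8.8404


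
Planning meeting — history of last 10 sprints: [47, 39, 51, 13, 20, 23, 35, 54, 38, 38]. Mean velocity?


Formula: Avg velocity = Total points / Number of sprints
Points: [47, 39, 51, 13, 20, 23, 35, 54, 38, 38]
Sum = 47 + 39 + 51 + 13 + 20 + 23 + 35 + 54 + 38 + 38 = 358
Avg velocity = 358 / 10 = 35.8 points/sprint

35.8 points/sprint


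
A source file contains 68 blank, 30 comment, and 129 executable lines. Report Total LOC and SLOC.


Total LOC = blank + comment + code
Total LOC = 68 + 30 + 129 = 227
SLOC (source only) = code = 129

Total LOC: 227, SLOC: 129


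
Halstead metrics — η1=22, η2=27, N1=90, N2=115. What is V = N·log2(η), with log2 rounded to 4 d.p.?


Formula: V = N * log2(η), where N = N1 + N2 and η = η1 + η2
η = 22 + 27 = 49
N = 90 + 115 = 205
log2(49) ≈ 5.6147
V = 205 * 5.6147 = 1151.01

1151.01


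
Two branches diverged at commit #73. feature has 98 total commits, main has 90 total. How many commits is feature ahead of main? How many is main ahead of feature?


Common ancestor: commit #73
feature commits after divergence: 98 - 73 = 25
main commits after divergence: 90 - 73 = 17
feature is 25 commits ahead of main
main is 17 commits ahead of feature

feature ahead: 25, main ahead: 17


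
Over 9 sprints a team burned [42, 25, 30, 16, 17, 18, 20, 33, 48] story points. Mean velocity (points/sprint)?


Formula: Avg velocity = Total points / Number of sprints
Points: [42, 25, 30, 16, 17, 18, 20, 33, 48]
Sum = 42 + 25 + 30 + 16 + 17 + 18 + 20 + 33 + 48 = 249
Avg velocity = 249 / 9 = 27.67 points/sprint

27.67 points/sprint


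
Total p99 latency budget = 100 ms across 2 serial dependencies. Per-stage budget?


Formula: per_stage = total_budget / stages
per_stage = 100 / 2
per_stage = 50.0 ms

50.0 ms


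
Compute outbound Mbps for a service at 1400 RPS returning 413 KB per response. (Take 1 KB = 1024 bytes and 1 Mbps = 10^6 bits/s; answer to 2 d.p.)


Formula: Mbps = payload_bytes * RPS * 8 / 1e6
Payload per request = 413 KB = 413 * 1024 = 422912 bytes
Total bytes/sec = 422912 * 1400 = 592076800
Total bits/sec = 592076800 * 8 = 4736614400
Mbps = 4736614400 / 1e6 = 4736.61

4736.61 Mbps


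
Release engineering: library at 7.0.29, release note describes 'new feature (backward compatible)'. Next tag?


Current: 7.0.29
Change category: 'new feature (backward compatible)' → minor bump
SemVer rule: minor bump → increment MINOR, reset PATCH to 0 (MAJOR unchanged)
New: 7.1.0

7.1.0


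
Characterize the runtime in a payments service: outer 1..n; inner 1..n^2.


Reasoning: n times n^2
Complexity: O(n^3)

O(n^3)


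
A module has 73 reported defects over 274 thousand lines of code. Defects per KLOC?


Defect density = defects / KLOC
Defect density = 73 / 274
Defect density = 0.266 defects/KLOC

0.266 defects/KLOC


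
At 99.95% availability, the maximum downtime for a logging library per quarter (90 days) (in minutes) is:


Formula: allowed downtime = period * (100 - SLA) / 100
Period (quarter (90 days)) = 129600 minutes
Unavailability fraction = (100 - 99.95) / 100
Allowed downtime = 129600 * (100 - 99.95) / 100
Allowed downtime = 64.8 minutes

64.8 minutes


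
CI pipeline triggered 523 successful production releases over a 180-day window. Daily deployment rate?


Formula: deployments per day = releases / days
= 523 / 180
= 2.906 deploys/day
(equivalently, 20.34 deploys/week)

2.906 deploys/day


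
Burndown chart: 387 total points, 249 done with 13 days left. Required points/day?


Formula: Required rate = Remaining points / Days left
Remaining = 387 - 249 = 138 points
Required rate = 138 / 13 = 10.62 points/day

10.62 points/day


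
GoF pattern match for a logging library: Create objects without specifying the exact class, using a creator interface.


This matches the Factory Method pattern

Factory Method


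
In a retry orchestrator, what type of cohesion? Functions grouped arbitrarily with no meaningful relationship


Reasoning: Worst: random grouping
Type: Coincidental cohesion

Coincidental cohesion


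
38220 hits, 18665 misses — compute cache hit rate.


Formula: hit rate = hits / (hits + misses) * 100
hit rate = 38220 / (38220 + 18665) * 100
hit rate = 38220 / 56885 * 100
hit rate = 67.19%

67.19%


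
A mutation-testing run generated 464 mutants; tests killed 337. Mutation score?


Mutation score = killed / total * 100
Mutation score = 337 / 464 * 100
Mutation score = 72.63%

72.63%


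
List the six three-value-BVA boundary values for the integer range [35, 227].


Range: [35, 227]
Boundaries: just below min, min, min+1, max-1, max, just above max
Values: [34, 35, 36, 226, 227, 228]

[34, 35, 36, 226, 227, 228]


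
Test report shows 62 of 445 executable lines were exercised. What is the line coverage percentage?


Coverage = covered / total * 100
Coverage = 62 / 445 * 100
Coverage = 13.93%

13.93%


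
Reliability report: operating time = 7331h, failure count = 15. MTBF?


Formula: MTBF = Total operating time / Number of failures
MTBF = 7331 / 15
MTBF = 488.73 hours

488.73 hours


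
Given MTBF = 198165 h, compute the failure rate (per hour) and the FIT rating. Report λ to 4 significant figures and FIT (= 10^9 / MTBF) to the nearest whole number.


Formula: λ = 1 / MTBF; FIT = λ × 1e9 = 1e9 / MTBF
λ = 1 / 198165 ≈ 5.046e-06 failures/hour
FIT = 1e9 / 198165 ≈ 5046 failures per 1e9 hours (nearest whole number)

λ = 5.046e-06 /h, FIT = 5046


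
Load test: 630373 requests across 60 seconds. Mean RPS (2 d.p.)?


Formula: throughput = requests / seconds
throughput = 630373 / 60
throughput = 10506.22 requests/second

10506.22 requests/second


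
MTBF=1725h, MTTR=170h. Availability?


Availability = MTBF / (MTBF + MTTR)
Availability = 1725 / (1725 + 170)
Availability = 1725 / 1895
Availability = 91.029%

91.029%


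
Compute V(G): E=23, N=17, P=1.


Formula: V(G) = E - N + 2P
V(G) = 23 - 17 + 2*1
V(G) = 6 + 2
V(G) = 8

8


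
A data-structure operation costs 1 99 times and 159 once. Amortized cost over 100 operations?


Formula: Amortized cost = Total cost / Operations
Total cost = (99 * 1) + (1 * 159)
Total cost = 99 + 159 = 258
Amortized = 258 / 100 = 2.58

2.58


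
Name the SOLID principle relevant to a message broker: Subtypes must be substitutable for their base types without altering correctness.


This describes the Liskov Substitution Principle (LSP)

Liskov Substitution Principle (LSP)


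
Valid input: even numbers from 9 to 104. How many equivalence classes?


Constraint: even integers in [9, 104]
Class 1: x < 9 — out-of-range invalid
Class 2: x in [9,104] but odd — wrong type invalid
Class 3: x in [9,104] and even — valid
Class 4: x > 104 — out-of-range invalid
Total equivalence classes: 4

4 equivalence classes


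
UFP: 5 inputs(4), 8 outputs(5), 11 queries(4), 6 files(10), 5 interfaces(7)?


UFP = EI*4 + EO*5 + EQ*4 + ILF*10 + EIF*7
UFP = 5*4 + 8*5 + 11*4 + 6*10 + 5*7
UFP = 20 + 40 + 44 + 60 + 35
UFP = 199

199


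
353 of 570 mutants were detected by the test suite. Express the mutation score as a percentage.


Mutation score = killed / total * 100
Mutation score = 353 / 570 * 100
Mutation score = 61.93%

61.93%


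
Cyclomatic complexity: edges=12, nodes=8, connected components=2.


Formula: V(G) = E - N + 2P
V(G) = 12 - 8 + 2*2
V(G) = 4 + 4
V(G) = 8

8


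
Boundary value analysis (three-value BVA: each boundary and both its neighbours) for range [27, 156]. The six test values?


Range: [27, 156]
Boundaries: just below min, min, min+1, max-1, max, just above max
Values: [26, 27, 28, 155, 156, 157]

[26, 27, 28, 155, 156, 157]


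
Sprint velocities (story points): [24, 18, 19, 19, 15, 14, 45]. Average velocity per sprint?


Formula: Avg velocity = Total points / Number of sprints
Points: [24, 18, 19, 19, 15, 14, 45]
Sum = 24 + 18 + 19 + 19 + 15 + 14 + 45 = 154
Avg velocity = 154 / 7 = 22.0 points/sprint

22.0 points/sprint


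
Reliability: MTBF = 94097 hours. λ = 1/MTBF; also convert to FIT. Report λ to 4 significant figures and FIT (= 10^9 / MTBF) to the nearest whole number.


Formula: λ = 1 / MTBF; FIT = λ × 1e9 = 1e9 / MTBF
λ = 1 / 94097 ≈ 1.063e-05 failures/hour
FIT = 1e9 / 94097 ≈ 10627 failures per 1e9 hours (nearest whole number)

λ = 1.063e-05 /h, FIT = 10627


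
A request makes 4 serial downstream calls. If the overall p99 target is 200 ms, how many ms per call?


Formula: per_stage = total_budget / stages
per_stage = 200 / 4
per_stage = 50.0 ms

50.0 ms


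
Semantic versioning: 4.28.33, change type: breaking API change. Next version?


Current: 4.28.33
Change category: 'breaking API change' → major bump
SemVer rule: major bump → increment MAJOR, reset MINOR and PATCH to 0
New: 5.0.0

5.0.0


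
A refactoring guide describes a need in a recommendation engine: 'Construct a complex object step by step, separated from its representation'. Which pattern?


This matches the Builder pattern

Builder


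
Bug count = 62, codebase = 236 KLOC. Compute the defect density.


Defect density = defects / KLOC
Defect density = 62 / 236
Defect density = 0.263 defects/KLOC

0.263 defects/KLOC


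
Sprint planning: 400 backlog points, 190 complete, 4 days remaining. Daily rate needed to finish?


Formula: Required rate = Remaining points / Days left
Remaining = 400 - 190 = 210 points
Required rate = 210 / 4 = 52.5 points/day

52.5 points/day


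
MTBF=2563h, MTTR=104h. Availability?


Availability = MTBF / (MTBF + MTTR)
Availability = 2563 / (2563 + 104)
Availability = 2563 / 2667
Availability = 96.1005%

96.1005%


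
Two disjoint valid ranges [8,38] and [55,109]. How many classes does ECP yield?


Valid ranges: [8,38] and [55,109]
Class 1: x < 8 — invalid
Class 2: 8 ≤ x ≤ 38 — valid
Class 3: 38 < x < 55 — invalid (gap between ranges)
Class 4: 55 ≤ x ≤ 109 — valid
Class 5: x > 109 — invalid
Total equivalence classes: 5

5 equivalence classes


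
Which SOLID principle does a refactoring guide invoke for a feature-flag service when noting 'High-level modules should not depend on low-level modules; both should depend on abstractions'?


This describes the Dependency Inversion Principle (DIP)

Dependency Inversion Principle (DIP)


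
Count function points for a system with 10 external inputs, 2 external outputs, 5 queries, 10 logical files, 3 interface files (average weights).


UFP = EI*4 + EO*5 + EQ*4 + ILF*10 + EIF*7
UFP = 10*4 + 2*5 + 5*4 + 10*10 + 3*7
UFP = 40 + 10 + 20 + 100 + 21
UFP = 191

191


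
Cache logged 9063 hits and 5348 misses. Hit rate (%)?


Formula: hit rate = hits / (hits + misses) * 100
hit rate = 9063 / (9063 + 5348) * 100
hit rate = 9063 / 14411 * 100
hit rate = 62.89%

62.89%


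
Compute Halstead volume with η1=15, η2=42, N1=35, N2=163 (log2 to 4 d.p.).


Formula: V = N * log2(η), where N = N1 + N2 and η = η1 + η2
η = 15 + 42 = 57
N = 35 + 163 = 198
log2(57) ≈ 5.8329
V = 198 * 5.8329 = 1154.91

1154.91


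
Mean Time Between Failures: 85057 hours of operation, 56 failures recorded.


Formula: MTBF = Total operating time / Number of failures
MTBF = 85057 / 56
MTBF = 1518.88 hours

1518.88 hours


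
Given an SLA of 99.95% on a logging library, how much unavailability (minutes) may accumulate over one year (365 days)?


Formula: allowed downtime = period * (100 - SLA) / 100
Period (year (365 days)) = 525600 minutes
Unavailability fraction = (100 - 99.95) / 100
Allowed downtime = 525600 * (100 - 99.95) / 100
Allowed downtime = 262.8 minutes

262.8 minutes


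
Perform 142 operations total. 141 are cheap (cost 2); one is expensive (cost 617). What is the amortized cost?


Formula: Amortized cost = Total cost / Operations
Total cost = (141 * 2) + (1 * 617)
Total cost = 282 + 617 = 899
Amortized = 899 / 142 = 6.331

6.331


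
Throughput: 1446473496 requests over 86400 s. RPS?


Formula: throughput = requests / seconds
throughput = 1446473496 / 86400
throughput = 16741.59 requests/second

16741.59 requests/second


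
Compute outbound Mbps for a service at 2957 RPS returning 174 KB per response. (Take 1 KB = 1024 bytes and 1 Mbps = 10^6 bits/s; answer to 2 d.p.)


Formula: Mbps = payload_bytes * RPS * 8 / 1e6
Payload per request = 174 KB = 174 * 1024 = 178176 bytes
Total bytes/sec = 178176 * 2957 = 526866432
Total bits/sec = 526866432 * 8 = 4214931456
Mbps = 4214931456 / 1e6 = 4214.93

4214.93 Mbps


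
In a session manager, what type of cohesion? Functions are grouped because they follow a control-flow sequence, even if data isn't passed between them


Reasoning: Grouped by order of execution within a routine, not by data flow
Type: Procedural cohesion

Procedural cohesion


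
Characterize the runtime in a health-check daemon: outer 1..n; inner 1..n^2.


Reasoning: n times n^2
Complexity: O(n^3)

O(n^3)


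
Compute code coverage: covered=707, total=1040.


Coverage = covered / total * 100
Coverage = 707 / 1040 * 100
Coverage = 67.98%

67.98%


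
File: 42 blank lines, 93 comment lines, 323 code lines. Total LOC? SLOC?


Total LOC = blank + comment + code
Total LOC = 42 + 93 + 323 = 458
SLOC (source only) = code = 323

Total LOC: 458, SLOC: 323


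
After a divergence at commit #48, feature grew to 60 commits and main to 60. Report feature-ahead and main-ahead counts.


Common ancestor: commit #48
feature commits after divergence: 60 - 48 = 12
main commits after divergence: 60 - 48 = 12
feature is 12 commits ahead of main
main is 12 commits ahead of feature

feature ahead: 12, main ahead: 12


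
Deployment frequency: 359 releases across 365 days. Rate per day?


Formula: deployments per day = releases / days
= 359 / 365
= 0.984 deploys/day
(equivalently, 6.88 deploys/week)

0.984 deploys/day


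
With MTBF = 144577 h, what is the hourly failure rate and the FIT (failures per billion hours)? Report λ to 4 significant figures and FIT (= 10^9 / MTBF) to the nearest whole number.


Formula: λ = 1 / MTBF; FIT = λ × 1e9 = 1e9 / MTBF
λ = 1 / 144577 ≈ 6.917e-06 failures/hour
FIT = 1e9 / 144577 ≈ 6917 failures per 1e9 hours (nearest whole number)

λ = 6.917e-06 /h, FIT = 6917


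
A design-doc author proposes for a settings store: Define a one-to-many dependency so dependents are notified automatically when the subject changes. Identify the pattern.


This matches the Observer pattern

Observer


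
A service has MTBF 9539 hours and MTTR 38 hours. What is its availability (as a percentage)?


Availability = MTBF / (MTBF + MTTR)
Availability = 9539 / (9539 + 38)
Availability = 9539 / 9577
Availability = 99.6032%

99.6032%


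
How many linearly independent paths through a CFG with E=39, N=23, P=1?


Formula: V(G) = E - N + 2P
V(G) = 39 - 23 + 2*1
V(G) = 16 + 2
V(G) = 18

18


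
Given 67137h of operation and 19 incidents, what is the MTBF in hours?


Formula: MTBF = Total operating time / Number of failures
MTBF = 67137 / 19
MTBF = 3533.53 hours

3533.53 hours


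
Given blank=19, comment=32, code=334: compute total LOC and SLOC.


Total LOC = blank + comment + code
Total LOC = 19 + 32 + 334 = 385
SLOC (source only) = code = 334

Total LOC: 385, SLOC: 334


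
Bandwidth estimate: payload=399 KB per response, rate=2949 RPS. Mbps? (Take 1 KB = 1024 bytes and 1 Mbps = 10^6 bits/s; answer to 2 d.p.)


Formula: Mbps = payload_bytes * RPS * 8 / 1e6
Payload per request = 399 KB = 399 * 1024 = 408576 bytes
Total bytes/sec = 408576 * 2949 = 1204890624
Total bits/sec = 1204890624 * 8 = 9639124992
Mbps = 9639124992 / 1e6 = 9639.12

9639.12 Mbps


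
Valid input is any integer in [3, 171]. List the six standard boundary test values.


Range: [3, 171]
Boundaries: just below min, min, min+1, max-1, max, just above max
Values: [2, 3, 4, 170, 171, 172]

[2, 3, 4, 170, 171, 172]


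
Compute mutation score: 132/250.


Mutation score = killed / total * 100
Mutation score = 132 / 250 * 100
Mutation score = 52.8%

52.8%


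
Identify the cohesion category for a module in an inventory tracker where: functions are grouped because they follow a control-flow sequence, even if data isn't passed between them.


Reasoning: Grouped by order of execution within a routine, not by data flow
Type: Procedural cohesion

Procedural cohesion


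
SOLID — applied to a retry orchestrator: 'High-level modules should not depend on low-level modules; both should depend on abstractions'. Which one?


This describes the Dependency Inversion Principle (DIP)

Dependency Inversion Principle (DIP)


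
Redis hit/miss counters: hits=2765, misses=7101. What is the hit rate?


Formula: hit rate = hits / (hits + misses) * 100
hit rate = 2765 / (2765 + 7101) * 100
hit rate = 2765 / 9866 * 100
hit rate = 28.03%

28.03%


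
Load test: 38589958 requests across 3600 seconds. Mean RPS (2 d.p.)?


Formula: throughput = requests / seconds
throughput = 38589958 / 3600
throughput = 10719.43 requests/second

10719.43 requests/second


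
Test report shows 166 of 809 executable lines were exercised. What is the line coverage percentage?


Coverage = covered / total * 100
Coverage = 166 / 809 * 100
Coverage = 20.52%

20.52%


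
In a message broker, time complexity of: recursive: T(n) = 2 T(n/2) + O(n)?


Reasoning: master theorem case 2 (merge-sort recurrence)
Complexity: O(n log n)

O(n log n)


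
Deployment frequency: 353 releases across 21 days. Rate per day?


Formula: deployments per day = releases / days
= 353 / 21
= 16.81 deploys/day
(equivalently, 117.67 deploys/week)

16.81 deploys/day


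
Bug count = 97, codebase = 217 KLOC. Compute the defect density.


Defect density = defects / KLOC
Defect density = 97 / 217
Defect density = 0.447 defects/KLOC

0.447 defects/KLOC


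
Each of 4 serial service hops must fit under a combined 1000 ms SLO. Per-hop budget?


Formula: per_stage = total_budget / stages
per_stage = 1000 / 4
per_stage = 250.0 ms

250.0 ms


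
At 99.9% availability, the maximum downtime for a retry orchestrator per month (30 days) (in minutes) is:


Formula: allowed downtime = period * (100 - SLA) / 100
Period (month (30 days)) = 43200 minutes
Unavailability fraction = (100 - 99.9) / 100
Allowed downtime = 43200 * (100 - 99.9) / 100
Allowed downtime = 43.2 minutes

43.2 minutes


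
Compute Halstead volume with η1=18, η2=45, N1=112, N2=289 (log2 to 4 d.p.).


Formula: V = N * log2(η), where N = N1 + N2 and η = η1 + η2
η = 18 + 45 = 63
N = 112 + 289 = 401
log2(63) ≈ 5.9773
V = 401 * 5.9773 = 2396.90

2396.90


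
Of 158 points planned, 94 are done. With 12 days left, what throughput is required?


Formula: Required rate = Remaining points / Days left
Remaining = 158 - 94 = 64 points
Required rate = 64 / 12 = 5.33 points/day

5.33 points/day


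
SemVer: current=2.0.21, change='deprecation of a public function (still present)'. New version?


Current: 2.0.21
Change category: 'deprecation of a public function (still present)' → minor bump
SemVer rule: minor bump → increment MINOR, reset PATCH to 0 (MAJOR unchanged)
New: 2.1.0

2.1.0
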